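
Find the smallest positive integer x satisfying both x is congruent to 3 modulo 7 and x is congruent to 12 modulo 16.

108

x ≡ 3 (mod 7) gives x ∈ {3, 10, 17, 24, 31, 38, 45, 52, …}.
The first of these with x mod 16 = 12 is 108.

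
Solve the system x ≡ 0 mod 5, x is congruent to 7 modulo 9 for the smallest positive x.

25

Since 9·4 ≡ 1 (mod 5), take x = 7 + 9·((0−7)·4 mod 5) = 7 + 9·2 = 25.
Check: 25 mod 5 = 0, 25 mod 9 = 7.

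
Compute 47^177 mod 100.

Successive squares of 47 mod 100: 47^1≡47, 47^2≡9, 47^4≡81, 47^8≡61, 47^16≡21, 47^32≡41, 47^64≡81, 47^128≡61.
Since 177 = 1 + 16 + 32 + 128 in binary, 47^177 ≡ 47·21·41·61 ≡ 87 (mod 100).

87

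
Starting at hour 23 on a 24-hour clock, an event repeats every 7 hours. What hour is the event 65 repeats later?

65·7 = 455.
455 mod 24 = 23 (since 18·24 = 432).
(23 + 23) mod 24 = 22.

22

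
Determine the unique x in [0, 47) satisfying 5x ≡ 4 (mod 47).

5⁻¹ ≡ 19 (mod 47) because 5·19 = 95 = 2·47 + 1.
Multiplying both sides by 19: x ≡ 19·4 = 76 ≡ 29 (mod 47).

29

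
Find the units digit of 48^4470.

4

Last digits of 8^n: 8, 4, 2, 6 (period 4).
4470 mod 4 = 2, so the last digit matches 8^2 = 4.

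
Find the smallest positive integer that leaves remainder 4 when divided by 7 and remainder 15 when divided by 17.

x ≡ 4 (mod 7) gives x ∈ {4, 11, 18, 25, 32}.
The first of these with x mod 17 = 15 is 32.

32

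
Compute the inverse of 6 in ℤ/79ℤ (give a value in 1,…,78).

66

6·66 = 396 = 5·79 + 1, so 6⁻¹ ≡ 66 (mod 79).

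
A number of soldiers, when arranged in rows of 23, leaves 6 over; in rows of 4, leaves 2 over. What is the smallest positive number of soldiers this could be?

x ≡ 2 (mod 4) gives x ∈ {2, 6}.
The first of these with x mod 23 = 6 is 6.

6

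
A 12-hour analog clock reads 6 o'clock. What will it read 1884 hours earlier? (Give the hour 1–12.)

Dividing 1884 by 12 gives quotient 157 and remainder 0.
6 − 0 → 6 on a 12-hour dial.

6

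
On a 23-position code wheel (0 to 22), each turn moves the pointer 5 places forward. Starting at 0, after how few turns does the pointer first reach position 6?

15

5⁻¹ ≡ 14 (mod 23) because 5·14 = 70 = 3·23 + 1.
Multiplying both sides by 14: x ≡ 14·6 = 84 ≡ 15 (mod 23).
Check: 5·15 = 75 = 3·23 + 6.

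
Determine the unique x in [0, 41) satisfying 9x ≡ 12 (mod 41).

The inverse of 9 mod 41 is 32 (since 9·32 = 288 ≡ 1).
So x ≡ 32·12 = 384 ≡ 15 (mod 41).

15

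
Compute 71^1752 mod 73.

64

Square-and-reduce mod 73: 71^1≡71, 71^2≡4, 71^4≡16, 71^8≡37, 71^16≡55, 71^32≡32, 71^64≡2, 71^128≡4, 71^256≡16, 71^512≡37, 71^1024≡55.
1752 = 8 + 16 + 64 + 128 + 512 + 1024, so 71^1752 ≡ 37·55·2·4·37·55 ≡ 64 (mod 73).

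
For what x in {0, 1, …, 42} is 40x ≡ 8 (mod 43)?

40⁻¹ ≡ 14 (mod 43) because 40·14 = 560 = 13·43 + 1.
So x ≡ 14·8 = 112 ≡ 26 (mod 43).
Check: 40·26 = 1040 = 24·43 + 8.

26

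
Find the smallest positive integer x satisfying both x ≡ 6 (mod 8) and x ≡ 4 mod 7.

x ≡ 4 (mod 7) gives x ∈ {4, 11, 18, 25, 32, 39, 46}.
The first of these with x mod 8 = 6 is 46.

46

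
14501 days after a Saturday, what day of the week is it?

14501 − 2071·7 = 4, so 14501 ≡ 4 (mod 7).
Saturday + 4 days → Wednesday.

Wednesday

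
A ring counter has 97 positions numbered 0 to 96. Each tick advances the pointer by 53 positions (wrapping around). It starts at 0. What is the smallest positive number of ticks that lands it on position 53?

The inverse of 53 mod 97 is 11 (since 53·11 = 583 ≡ 1).
So x ≡ 11·53 = 583 ≡ 1 (mod 97).

1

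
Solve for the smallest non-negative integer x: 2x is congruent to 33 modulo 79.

The inverse of 2 mod 79 is 40 (since 2·40 = 80 ≡ 1).
Multiplying both sides by 40: x ≡ 40·33 = 1320 ≡ 56 (mod 79).

56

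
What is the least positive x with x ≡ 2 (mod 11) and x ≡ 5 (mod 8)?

13

x ≡ 5 (mod 8) gives x ∈ {5, 13}.
The first of these with x mod 11 = 2 is 13.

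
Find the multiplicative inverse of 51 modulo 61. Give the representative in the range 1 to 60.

6

51·6 = 306 = 5·61 + 1, so 51⁻¹ ≡ 6 (mod 61).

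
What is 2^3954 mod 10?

4

Powers of 2 mod 10 repeat with period 4: 2, 4, 8, 6.
3954 leaves remainder 2 on division by 4, so 2^3954 ends in 4.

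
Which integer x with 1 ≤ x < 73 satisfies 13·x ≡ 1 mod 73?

45

13·45 = 585 = 8·73 + 1, so 13⁻¹ ≡ 45 (mod 73).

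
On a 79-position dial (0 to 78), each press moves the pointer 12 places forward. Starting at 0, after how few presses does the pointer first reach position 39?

The inverse of 12 mod 79 is 33 (since 12·33 = 396 ≡ 1).
Multiplying both sides by 33: x ≡ 33·39 = 1287 ≡ 23 (mod 79).

23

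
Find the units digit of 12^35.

Last digits of 2^n: 2, 4, 8, 6 (period 4).
35 mod 4 = 3, so the last digit matches 2^3 = 8.

8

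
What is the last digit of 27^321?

Last digits of 7^n: 7, 9, 3, 1 (period 4).
321 leaves remainder 1 on division by 4, so 27^321 ends in 7.

7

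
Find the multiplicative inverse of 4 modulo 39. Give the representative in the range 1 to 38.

10

39 = 9·4 + 3
4 = 1·3 + 1
3 = 3·1 + 0
Back-substituting gives 4·10 ≡ 1 (mod 39).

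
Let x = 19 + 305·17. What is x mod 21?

17

305·17 = 5185.
5185 mod 21 = 19 (since 246·21 = 5166).
(19 + 19) mod 21 = 17.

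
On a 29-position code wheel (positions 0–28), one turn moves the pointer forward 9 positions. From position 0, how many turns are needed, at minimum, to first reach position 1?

13

9·13 = 117 = 4·29 + 1, so 9⁻¹ ≡ 13 (mod 29).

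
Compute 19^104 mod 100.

21

Square-and-reduce mod 100: 19^1≡19, 19^2≡61, 19^4≡21, 19^8≡41, 19^16≡81, 19^32≡61, 19^64≡21.
104 = 8 + 32 + 64, so 19^104 ≡ 41·61·21 ≡ 21 (mod 100).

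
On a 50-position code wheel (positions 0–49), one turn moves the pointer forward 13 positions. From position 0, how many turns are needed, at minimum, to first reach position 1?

27

50 = 3·13 + 11
13 = 1·11 + 2
11 = 5·2 + 1
2 = 2·1 + 0
Back-substituting gives 13·27 ≡ 1 (mod 50).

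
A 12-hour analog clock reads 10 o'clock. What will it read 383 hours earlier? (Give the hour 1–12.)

11

383 = 31·12 + 11, so 383 mod 12 = 11.
10 − 11 → 11 on a 12-hour dial.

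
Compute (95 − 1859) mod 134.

1859 = 13·134 + 117, so 1859 mod 134 = 117.
(95 − 117) mod 134 = 112.

112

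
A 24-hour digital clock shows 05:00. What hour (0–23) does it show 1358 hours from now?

19

1358 mod 24 = 14 (since 56·24 = 1344).
(5 + 14) mod 24 = 19.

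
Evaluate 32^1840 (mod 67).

By repeated squaring mod 67: 32^1≡32, 32^2≡19, 32^4≡26, 32^8≡6, 32^16≡36, 32^32≡23, 32^64≡60, 32^128≡49, 32^256≡56, 32^512≡54, 32^1024≡35.
Since 1840 = 16 + 32 + 256 + 512 + 1024 in binary, 32^1840 ≡ 36·23·56·54·35 ≡ 56 (mod 67).

56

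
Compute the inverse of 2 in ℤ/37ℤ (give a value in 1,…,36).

19

2·19 = 38 = 1·37 + 1, so 2⁻¹ ≡ 19 (mod 37).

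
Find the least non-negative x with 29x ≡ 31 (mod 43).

The inverse of 29 mod 43 is 3 (since 29·3 = 87 ≡ 1).
Multiplying both sides by 3: x ≡ 3·31 = 93 ≡ 7 (mod 43).
Check: 29·7 = 203 = 4·43 + 31.

7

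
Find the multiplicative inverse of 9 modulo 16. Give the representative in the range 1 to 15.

9

16 = 1·9 + 7
9 = 1·7 + 2
7 = 3·2 + 1
2 = 2·1 + 0
Back-substituting gives 9·9 ≡ 1 (mod 16).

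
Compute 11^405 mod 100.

51

Successive squares of 11 mod 100: 11^1≡11, 11^2≡21, 11^4≡41, 11^8≡81, 11^16≡61, 11^32≡21, 11^64≡41, 11^128≡81, 11^256≡61.
Since 405 = 1 + 4 + 16 + 128 + 256 in binary, 11^405 ≡ 11·41·61·81·61 ≡ 51 (mod 100).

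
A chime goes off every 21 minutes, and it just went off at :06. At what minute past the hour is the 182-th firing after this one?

48

182·21 = 3822.
3822 − 63·60 = 42, so 3822 ≡ 42 (mod 60).
(6 + 42) mod 60 = 48.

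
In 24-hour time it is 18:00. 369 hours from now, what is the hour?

3

369 mod 24 = 9 (since 15·24 = 360).
(18 + 9) mod 24 = 3.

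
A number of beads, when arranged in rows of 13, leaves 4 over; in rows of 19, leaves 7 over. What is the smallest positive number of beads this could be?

x ≡ 4 (mod 13) gives x ∈ {4, 17, 30, 43, 56, 69, 82, 95, …}.
The first of these with x mod 19 = 7 is 121.

121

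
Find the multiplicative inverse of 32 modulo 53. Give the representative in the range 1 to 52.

32·5 = 160 = 3·53 + 1, so 32⁻¹ ≡ 5 (mod 53).

5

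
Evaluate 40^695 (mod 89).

21

By repeated squaring mod 89: 40^1≡40, 40^2≡87, 40^4≡4, 40^8≡16, 40^16≡78, 40^32≡32, 40^64≡45, 40^128≡67, 40^256≡39, 40^512≡8.
Since 695 = 1 + 2 + 4 + 16 + 32 + 128 + 512 in binary, 40^695 ≡ 40·87·4·78·32·67·8 ≡ 21 (mod 89).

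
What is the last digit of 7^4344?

1

The units digit of 7^n cycles with period 4: 7, 9, 3, 1, …
4344 mod 4 = 0, so the last digit matches 7^4 = 1.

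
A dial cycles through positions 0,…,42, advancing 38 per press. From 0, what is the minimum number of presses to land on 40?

35

The inverse of 38 mod 43 is 17 (since 38·17 = 646 ≡ 1).
Multiplying both sides by 17: x ≡ 17·40 = 680 ≡ 35 (mod 43).
Check: 38·35 = 1330 = 30·43 + 40.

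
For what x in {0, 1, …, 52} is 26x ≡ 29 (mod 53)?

26⁻¹ ≡ 51 (mod 53) because 26·51 = 1326 = 25·53 + 1.
Multiplying both sides by 51: x ≡ 51·29 = 1479 ≡ 48 (mod 53).

48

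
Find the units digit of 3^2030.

9

Powers of 3 mod 10 repeat with period 4: 3, 9, 7, 1.
2030 leaves remainder 2 on division by 4, so 3^2030 ends in 9.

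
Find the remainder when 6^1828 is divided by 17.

Successive squares of 6 mod 17: 6^1≡6, 6^2≡2, 6^4≡4, 6^8≡16, 6^16≡1, 6^32≡1, 6^64≡1, 6^128≡1, 6^256≡1, 6^512≡1, 6^1024≡1.
Since 1828 = 4 + 32 + 256 + 512 + 1024 in binary, 6^1828 ≡ 4·1·1·1·1 ≡ 4 (mod 17).

4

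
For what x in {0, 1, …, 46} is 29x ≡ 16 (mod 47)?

The inverse of 29 mod 47 is 13 (since 29·13 = 377 ≡ 1).
So x ≡ 13·16 = 208 ≡ 20 (mod 47).

20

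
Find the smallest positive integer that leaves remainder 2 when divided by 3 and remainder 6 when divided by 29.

x ≡ 2 (mod 3) gives x ∈ {2, 5, 8, 11, 14, 17, 20, 23, …}.
The first of these with x mod 29 = 6 is 35.

35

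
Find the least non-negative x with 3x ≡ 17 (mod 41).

The inverse of 3 mod 41 is 14 (since 3·14 = 42 ≡ 1).
So x ≡ 14·17 = 238 ≡ 33 (mod 41).
Check: 3·33 = 99 = 2·41 + 17.

33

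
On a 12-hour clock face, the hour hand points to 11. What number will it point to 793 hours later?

Dividing 793 by 12 gives quotient 66 and remainder 1.
11 + 1 → 12 on a 12-hour dial.

12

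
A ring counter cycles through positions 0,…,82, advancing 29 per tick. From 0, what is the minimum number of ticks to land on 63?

68

The inverse of 29 mod 83 is 63 (since 29·63 = 1827 ≡ 1).
Multiplying both sides by 63: x ≡ 63·63 = 3969 ≡ 68 (mod 83).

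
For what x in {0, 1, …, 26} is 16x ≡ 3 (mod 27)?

The inverse of 16 mod 27 is 22 (since 16·22 = 352 ≡ 1).
Multiplying both sides by 22: x ≡ 22·3 = 66 ≡ 12 (mod 27).

12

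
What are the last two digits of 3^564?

81

Square-and-reduce mod 100: 3^1≡3, 3^2≡9, 3^4≡81, 3^8≡61, 3^16≡21, 3^32≡41, 3^64≡81, 3^128≡61, 3^256≡21, 3^512≡41.
Since 564 = 4 + 16 + 32 + 512 in binary, 3^564 ≡ 81·21·41·41 ≡ 81 (mod 100).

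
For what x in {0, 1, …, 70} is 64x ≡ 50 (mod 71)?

3

The inverse of 64 mod 71 is 10 (since 64·10 = 640 ≡ 1).
Multiplying both sides by 10: x ≡ 10·50 = 500 ≡ 3 (mod 71).
Check: 64·3 = 192 = 2·71 + 50.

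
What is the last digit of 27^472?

1

Powers of 7 mod 10 repeat with period 4: 7, 9, 3, 1.
472 leaves remainder 0 on division by 4, so 27^472 ends in 1.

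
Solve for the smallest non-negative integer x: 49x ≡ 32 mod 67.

28

49⁻¹ ≡ 26 (mod 67) because 49·26 = 1274 = 19·67 + 1.
Multiplying both sides by 26: x ≡ 26·32 = 832 ≡ 28 (mod 67).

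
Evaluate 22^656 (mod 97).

By repeated squaring mod 97: 22^1≡22, 22^2≡96, 22^4≡1, 22^8≡1, 22^16≡1, 22^32≡1, 22^64≡1, 22^128≡1, 22^256≡1, 22^512≡1.
Since 656 = 16 + 128 + 512 in binary, 22^656 ≡ 1·1·1 ≡ 1 (mod 97).

1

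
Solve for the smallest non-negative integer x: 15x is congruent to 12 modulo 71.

The inverse of 15 mod 71 is 19 (since 15·19 = 285 ≡ 1).
Multiplying both sides by 19: x ≡ 19·12 = 228 ≡ 15 (mod 71).

15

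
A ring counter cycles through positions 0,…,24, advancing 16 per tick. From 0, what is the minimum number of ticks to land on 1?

16⁻¹ ≡ 11 (mod 25) because 16·11 = 176 = 7·25 + 1.
Multiplying both sides by 11: x ≡ 11·1 = 11 ≡ 11 (mod 25).

11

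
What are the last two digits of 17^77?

By repeated squaring mod 100: 17^1≡17, 17^2≡89, 17^4≡21, 17^8≡41, 17^16≡81, 17^32≡61, 17^64≡21.
77 = 1 + 4 + 8 + 64, so 17^77 ≡ 17·21·41·21 ≡ 77 (mod 100).

77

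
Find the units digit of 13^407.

The units digit of 13^n cycles with period 4: 3, 9, 7, 1, …
407 leaves remainder 3 on division by 4, so 13^407 ends in 7.

7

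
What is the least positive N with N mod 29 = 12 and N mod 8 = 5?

157

x ≡ 5 (mod 8) gives x ∈ {5, 13, 21, 29, 37, 45, 53, 61, …}.
The first of these with x mod 29 = 12 is 157.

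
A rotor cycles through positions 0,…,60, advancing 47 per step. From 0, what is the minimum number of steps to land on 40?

32

47⁻¹ ≡ 13 (mod 61) because 47·13 = 611 = 10·61 + 1.
So x ≡ 13·40 = 520 ≡ 32 (mod 61).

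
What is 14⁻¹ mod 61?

48

61 = 4·14 + 5
14 = 2·5 + 4
5 = 1·4 + 1
4 = 4·1 + 0
Back-substituting gives 14·48 ≡ 1 (mod 61).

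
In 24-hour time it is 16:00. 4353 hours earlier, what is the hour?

Dividing 4353 by 24 gives quotient 181 and remainder 9.
(16 − 9) mod 24 = 7.

7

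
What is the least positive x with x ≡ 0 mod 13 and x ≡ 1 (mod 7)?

Since 7·2 ≡ 1 (mod 13), take x = 1 + 7·((0−1)·2 mod 13) = 1 + 7·11 = 78.
Check: 78 mod 13 = 0, 78 mod 7 = 1.

78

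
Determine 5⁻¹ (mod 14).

3

5·3 = 15 = 1·14 + 1, so 5⁻¹ ≡ 3 (mod 14).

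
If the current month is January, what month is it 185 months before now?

August

185 − 15·12 = 5, so 185 ≡ 5 (mod 12).
January − 5 months → August.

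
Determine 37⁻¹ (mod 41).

41 = 1·37 + 4
37 = 9·4 + 1
4 = 4·1 + 0
Back-substituting gives 37·10 ≡ 1 (mod 41).

10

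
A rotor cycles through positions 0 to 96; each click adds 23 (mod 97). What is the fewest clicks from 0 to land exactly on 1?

97 = 4·23 + 5
23 = 4·5 + 3
5 = 1·3 + 2
3 = 1·2 + 1
2 = 2·1 + 0
Back-substituting gives 23·38 ≡ 1 (mod 97).

38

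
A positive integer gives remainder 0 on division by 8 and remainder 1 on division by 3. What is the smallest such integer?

16

Since 3·3 ≡ 1 (mod 8), take x = 1 + 3·((0−1)·3 mod 8) = 1 + 3·5 = 16.
Check: 16 mod 8 = 0, 16 mod 3 = 1.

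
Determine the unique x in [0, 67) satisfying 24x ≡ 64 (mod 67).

25

The inverse of 24 mod 67 is 14 (since 24·14 = 336 ≡ 1).
Multiplying both sides by 14: x ≡ 14·64 = 896 ≡ 25 (mod 67).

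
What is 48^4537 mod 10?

The units digit of 48^n cycles with period 4: 8, 4, 2, 6, …
4537 mod 4 = 1, so the last digit matches 8^1 = 8.

8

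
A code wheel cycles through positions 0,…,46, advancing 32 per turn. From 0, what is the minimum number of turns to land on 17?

2

The inverse of 32 mod 47 is 25 (since 32·25 = 800 ≡ 1).
Multiplying both sides by 25: x ≡ 25·17 = 425 ≡ 2 (mod 47).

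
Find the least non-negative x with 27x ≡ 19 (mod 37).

24

The inverse of 27 mod 37 is 11 (since 27·11 = 297 ≡ 1).
Multiplying both sides by 11: x ≡ 11·19 = 209 ≡ 24 (mod 37).
Check: 27·24 = 648 = 17·37 + 19.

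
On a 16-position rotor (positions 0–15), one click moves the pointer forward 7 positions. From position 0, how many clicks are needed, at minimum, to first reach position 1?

7

16 = 2·7 + 2
7 = 3·2 + 1
2 = 2·1 + 0
Back-substituting gives 7·7 ≡ 1 (mod 16).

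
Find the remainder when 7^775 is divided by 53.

9

Successive squares of 7 mod 53: 7^1≡7, 7^2≡49, 7^4≡16, 7^8≡44, 7^16≡28, 7^32≡42, 7^64≡15, 7^128≡13, 7^256≡10, 7^512≡47.
775 = 1 + 2 + 4 + 256 + 512, so 7^775 ≡ 7·49·16·10·47 ≡ 9 (mod 53).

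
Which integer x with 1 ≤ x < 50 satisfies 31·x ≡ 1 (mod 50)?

50 = 1·31 + 19
31 = 1·19 + 12
19 = 1·12 + 7
12 = 1·7 + 5
7 = 1·5 + 2
5 = 2·2 + 1
2 = 2·1 + 0
Back-substituting gives 31·21 ≡ 1 (mod 50).

21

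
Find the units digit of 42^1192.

Powers of 2 mod 10 repeat with period 4: 2, 4, 8, 6.
1192 leaves remainder 0 on division by 4, so 42^1192 ends in 6.

6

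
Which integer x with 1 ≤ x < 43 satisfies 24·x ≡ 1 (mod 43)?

24·9 = 216 = 5·43 + 1, so 24⁻¹ ≡ 9 (mod 43).

9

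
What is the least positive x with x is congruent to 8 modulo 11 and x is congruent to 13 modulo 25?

x ≡ 8 (mod 11) gives x ∈ {8, 19, 30, 41, 52, 63}.
The first of these with x mod 25 = 13 is 63.

63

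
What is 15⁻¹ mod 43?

43 = 2·15 + 13
15 = 1·13 + 2
13 = 6·2 + 1
2 = 2·1 + 0
Back-substituting gives 15·23 ≡ 1 (mod 43).

23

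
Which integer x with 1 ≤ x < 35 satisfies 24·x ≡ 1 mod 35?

19

24·19 = 456 = 13·35 + 1, so 24⁻¹ ≡ 19 (mod 35).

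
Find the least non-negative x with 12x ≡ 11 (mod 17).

8

12⁻¹ ≡ 10 (mod 17) because 12·10 = 120 = 7·17 + 1.
Multiplying both sides by 10: x ≡ 10·11 = 110 ≡ 8 (mod 17).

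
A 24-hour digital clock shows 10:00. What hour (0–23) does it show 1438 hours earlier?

1438 mod 24 = 22 (since 59·24 = 1416).
(10 − 22) mod 24 = 12.

12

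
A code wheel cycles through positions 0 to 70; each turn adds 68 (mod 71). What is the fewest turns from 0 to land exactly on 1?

68·47 = 3196 = 45·71 + 1, so 68⁻¹ ≡ 47 (mod 71).

47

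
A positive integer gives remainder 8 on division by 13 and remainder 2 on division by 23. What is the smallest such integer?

Since 23·4 ≡ 1 (mod 13), take x = 2 + 23·((8−2)·4 mod 13) = 2 + 23·11 = 255.
Check: 255 mod 13 = 8, 255 mod 23 = 2.

255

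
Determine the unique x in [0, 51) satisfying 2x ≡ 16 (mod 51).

8

2⁻¹ ≡ 26 (mod 51) because 2·26 = 52 = 1·51 + 1.
Multiplying both sides by 26: x ≡ 26·16 = 416 ≡ 8 (mod 51).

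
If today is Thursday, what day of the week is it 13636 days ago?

13636 − 1948·7 = 0, so 13636 ≡ 0 (mod 7).
Thursday − 0 days → Thursday.

Thursday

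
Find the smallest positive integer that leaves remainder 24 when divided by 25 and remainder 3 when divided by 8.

x ≡ 3 (mod 8) gives x ∈ {3, 11, 19, 27, 35, 43, 51, 59, …}.
The first of these with x mod 25 = 24 is 99.

99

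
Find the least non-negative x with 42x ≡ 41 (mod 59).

The inverse of 42 mod 59 is 52 (since 42·52 = 2184 ≡ 1).
So x ≡ 52·41 = 2132 ≡ 8 (mod 59).
Check: 42·8 = 336 = 5·59 + 41.

8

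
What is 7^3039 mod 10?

3

Powers of 7 mod 10 repeat with period 4: 7, 9, 3, 1.
3039 leaves remainder 3 on division by 4, so 7^3039 ends in 3.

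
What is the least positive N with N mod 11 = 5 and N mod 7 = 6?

x ≡ 6 (mod 7) gives x ∈ {6, 13, 20, 27}.
The first of these with x mod 11 = 5 is 27.

27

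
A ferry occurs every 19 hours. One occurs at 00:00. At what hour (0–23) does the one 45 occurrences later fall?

15

45·19 = 855.
855 − 35·24 = 15, so 855 ≡ 15 (mod 24).
(0 + 15) mod 24 = 15.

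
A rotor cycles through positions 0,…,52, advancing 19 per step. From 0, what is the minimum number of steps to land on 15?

51

19⁻¹ ≡ 14 (mod 53) because 19·14 = 266 = 5·53 + 1.
So x ≡ 14·15 = 210 ≡ 51 (mod 53).
Check: 19·51 = 969 = 18·53 + 15.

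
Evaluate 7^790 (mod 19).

By repeated squaring mod 19: 7^1≡7, 7^2≡11, 7^4≡7, 7^8≡11, 7^16≡7, 7^32≡11, 7^64≡7, 7^128≡11, 7^256≡7, 7^512≡11.
790 = 2 + 4 + 16 + 256 + 512, so 7^790 ≡ 11·7·7·7·11 ≡ 7 (mod 19).

7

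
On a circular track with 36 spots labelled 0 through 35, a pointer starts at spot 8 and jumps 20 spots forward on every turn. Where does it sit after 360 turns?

8

360·20 = 7200.
7200 mod 36 = 0 (since 200·36 = 7200).
(8 + 0) mod 36 = 8.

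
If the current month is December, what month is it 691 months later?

691 = 57·12 + 7, so 691 mod 12 = 7.
December + 7 months → July.

July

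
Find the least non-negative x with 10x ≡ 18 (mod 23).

11

10⁻¹ ≡ 7 (mod 23) because 10·7 = 70 = 3·23 + 1.
Multiplying both sides by 7: x ≡ 7·18 = 126 ≡ 11 (mod 23).
Check: 10·11 = 110 = 4·23 + 18.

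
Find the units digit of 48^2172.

6

The units digit of 48^n cycles with period 4: 8, 4, 2, 6, …
2172 leaves remainder 0 on division by 4, so 48^2172 ends in 6.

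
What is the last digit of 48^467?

2

The units digit of 48^n cycles with period 4: 8, 4, 2, 6, …
467 mod 4 = 3, so the last digit matches 8^3 = 2.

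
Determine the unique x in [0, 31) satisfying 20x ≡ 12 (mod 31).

20⁻¹ ≡ 14 (mod 31) because 20·14 = 280 = 9·31 + 1.
Multiplying both sides by 14: x ≡ 14·12 = 168 ≡ 13 (mod 31).
Check: 20·13 = 260 = 8·31 + 12.

13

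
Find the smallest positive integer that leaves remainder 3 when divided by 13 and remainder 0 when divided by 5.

x ≡ 0 (mod 5) gives x ∈ {0, 5, 10, 15, 20, 25, 30, 35, …}.
The first of these with x mod 13 = 3 is 55.

55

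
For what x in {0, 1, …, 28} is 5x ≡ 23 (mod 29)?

22

The inverse of 5 mod 29 is 6 (since 5·6 = 30 ≡ 1).
So x ≡ 6·23 = 138 ≡ 22 (mod 29).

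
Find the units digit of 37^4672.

1

The units digit of 37^n cycles with period 4: 7, 9, 3, 1, …
4672 mod 4 = 0, so the last digit matches 7^4 = 1.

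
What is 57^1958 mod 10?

9

The units digit of 57^n cycles with period 4: 7, 9, 3, 1, …
1958 mod 4 = 2, so the last digit matches 7^2 = 9.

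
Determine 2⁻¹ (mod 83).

2·42 = 84 = 1·83 + 1, so 2⁻¹ ≡ 42 (mod 83).

42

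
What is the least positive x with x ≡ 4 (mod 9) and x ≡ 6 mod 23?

x ≡ 4 (mod 9) gives x ∈ {4, 13, 22, 31, 40, 49, 58, 67, …}.
The first of these with x mod 23 = 6 is 121.

121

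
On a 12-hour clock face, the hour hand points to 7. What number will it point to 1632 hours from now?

1632 − 136·12 = 0, so 1632 ≡ 0 (mod 12).
7 + 0 → 7 on a 12-hour dial.

7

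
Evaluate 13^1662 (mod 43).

Square-and-reduce mod 43: 13^1≡13, 13^2≡40, 13^4≡9, 13^8≡38, 13^16≡25, 13^32≡23, 13^64≡13, 13^128≡40, 13^256≡9, 13^512≡38, 13^1024≡25.
Since 1662 = 2 + 4 + 8 + 16 + 32 + 64 + 512 + 1024 in binary, 13^1662 ≡ 40·9·38·25·23·13·38·25 ≡ 4 (mod 43).

4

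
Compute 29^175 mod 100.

49

Successive squares of 29 mod 100: 29^1≡29, 29^2≡41, 29^4≡81, 29^8≡61, 29^16≡21, 29^32≡41, 29^64≡81, 29^128≡61.
175 = 1 + 2 + 4 + 8 + 32 + 128, so 29^175 ≡ 29·41·81·61·41·61 ≡ 49 (mod 100).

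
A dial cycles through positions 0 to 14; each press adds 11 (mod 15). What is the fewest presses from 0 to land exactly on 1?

11·11 = 121 = 8·15 + 1, so 11⁻¹ ≡ 11 (mod 15).

11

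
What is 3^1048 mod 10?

The units digit of 3^n cycles with period 4: 3, 9, 7, 1, …
1048 leaves remainder 0 on division by 4, so 3^1048 ends in 1.

1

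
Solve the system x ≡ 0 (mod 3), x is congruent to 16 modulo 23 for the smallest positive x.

39

Since 23·2 ≡ 1 (mod 3), take x = 16 + 23·((0−16)·2 mod 3) = 16 + 23·1 = 39.
Check: 39 mod 3 = 0, 39 mod 23 = 16.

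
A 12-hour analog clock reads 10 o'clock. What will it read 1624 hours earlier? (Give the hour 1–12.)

1624 = 135·12 + 4, so 1624 mod 12 = 4.
10 − 4 → 6 on a 12-hour dial.

6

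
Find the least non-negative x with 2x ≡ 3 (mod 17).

10

The inverse of 2 mod 17 is 9 (since 2·9 = 18 ≡ 1).
So x ≡ 9·3 = 27 ≡ 10 (mod 17).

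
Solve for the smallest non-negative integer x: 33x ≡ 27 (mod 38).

The inverse of 33 mod 38 is 15 (since 33·15 = 495 ≡ 1).
Multiplying both sides by 15: x ≡ 15·27 = 405 ≡ 25 (mod 38).

25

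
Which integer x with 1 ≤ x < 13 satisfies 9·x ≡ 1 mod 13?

3

13 = 1·9 + 4
9 = 2·4 + 1
4 = 4·1 + 0
Back-substituting gives 9·3 ≡ 1 (mod 13).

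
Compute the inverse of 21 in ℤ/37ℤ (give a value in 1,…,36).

21·30 = 630 = 17·37 + 1, so 21⁻¹ ≡ 30 (mod 37).

30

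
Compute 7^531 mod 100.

43

Successive squares of 7 mod 100: 7^1≡7, 7^2≡49, 7^4≡1, 7^8≡1, 7^16≡1, 7^32≡1, 7^64≡1, 7^128≡1, 7^256≡1, 7^512≡1.
531 = 1 + 2 + 16 + 512, so 7^531 ≡ 7·49·1·1 ≡ 43 (mod 100).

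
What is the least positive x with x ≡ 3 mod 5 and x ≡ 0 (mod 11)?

x ≡ 3 (mod 5) gives x ∈ {3, 8, 13, 18, 23, 28, 33}.
The first of these with x mod 11 = 0 is 33.

33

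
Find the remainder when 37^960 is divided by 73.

Successive squares of 37 mod 73: 37^1≡37, 37^2≡55, 37^4≡32, 37^8≡2, 37^16≡4, 37^32≡16, 37^64≡37, 37^128≡55, 37^256≡32, 37^512≡2.
Since 960 = 64 + 128 + 256 + 512 in binary, 37^960 ≡ 37·55·32·2 ≡ 8 (mod 73).

8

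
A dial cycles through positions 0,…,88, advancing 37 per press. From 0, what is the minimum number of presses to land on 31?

37⁻¹ ≡ 77 (mod 89) because 37·77 = 2849 = 32·89 + 1.
Multiplying both sides by 77: x ≡ 77·31 = 2387 ≡ 73 (mod 89).
Check: 37·73 = 2701 = 30·89 + 31.

73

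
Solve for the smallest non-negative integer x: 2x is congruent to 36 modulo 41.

The inverse of 2 mod 41 is 21 (since 2·21 = 42 ≡ 1).
So x ≡ 21·36 = 756 ≡ 18 (mod 41).

18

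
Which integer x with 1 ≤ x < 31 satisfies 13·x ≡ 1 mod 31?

13·12 = 156 = 5·31 + 1, so 13⁻¹ ≡ 12 (mod 31).

12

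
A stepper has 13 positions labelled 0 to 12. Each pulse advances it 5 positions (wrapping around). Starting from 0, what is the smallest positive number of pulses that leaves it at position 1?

5·8 = 40 = 3·13 + 1, so 5⁻¹ ≡ 8 (mod 13).

8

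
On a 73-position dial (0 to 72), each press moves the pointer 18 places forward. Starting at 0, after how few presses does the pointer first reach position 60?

52

The inverse of 18 mod 73 is 69 (since 18·69 = 1242 ≡ 1).
So x ≡ 69·60 = 4140 ≡ 52 (mod 73).
Check: 18·52 = 936 = 12·73 + 60.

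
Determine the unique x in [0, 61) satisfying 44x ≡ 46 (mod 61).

26

The inverse of 44 mod 61 is 43 (since 44·43 = 1892 ≡ 1).
Multiplying both sides by 43: x ≡ 43·46 = 1978 ≡ 26 (mod 61).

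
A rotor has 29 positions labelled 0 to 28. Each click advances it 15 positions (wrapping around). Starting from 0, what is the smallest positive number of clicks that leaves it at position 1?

15·2 = 30 = 1·29 + 1, so 15⁻¹ ≡ 2 (mod 29).

2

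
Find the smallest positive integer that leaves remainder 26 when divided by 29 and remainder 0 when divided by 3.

x ≡ 0 (mod 3) gives x ∈ {0, 3, 6, 9, 12, 15, 18, 21, …}.
The first of these with x mod 29 = 26 is 84.

84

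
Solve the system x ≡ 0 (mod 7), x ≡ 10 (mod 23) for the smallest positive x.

56

x ≡ 0 (mod 7) gives x ∈ {0, 7, 14, 21, 28, 35, 42, 49, …}.
The first of these with x mod 23 = 10 is 56.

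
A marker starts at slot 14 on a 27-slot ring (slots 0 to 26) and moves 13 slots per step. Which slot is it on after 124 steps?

6

124·13 = 1612.
Dividing 1612 by 27 gives quotient 59 and remainder 19.
(14 + 19) mod 27 = 6.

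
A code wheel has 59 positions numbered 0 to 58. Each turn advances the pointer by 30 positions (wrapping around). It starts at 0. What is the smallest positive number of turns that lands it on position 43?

27

30⁻¹ ≡ 2 (mod 59) because 30·2 = 60 = 1·59 + 1.
Multiplying both sides by 2: x ≡ 2·43 = 86 ≡ 27 (mod 59).
Check: 30·27 = 810 = 13·59 + 43.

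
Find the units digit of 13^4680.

1

Powers of 3 mod 10 repeat with period 4: 3, 9, 7, 1.
4680 leaves remainder 0 on division by 4, so 13^4680 ends in 1.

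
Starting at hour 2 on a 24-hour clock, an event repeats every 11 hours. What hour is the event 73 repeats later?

13

73·11 = 803.
Dividing 803 by 24 gives quotient 33 and remainder 11.
(2 + 11) mod 24 = 13.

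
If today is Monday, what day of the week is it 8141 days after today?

Monday

8141 mod 7 = 0 (since 1163·7 = 8141).
Monday + 0 days → Monday.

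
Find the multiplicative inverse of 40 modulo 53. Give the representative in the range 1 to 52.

40·4 = 160 = 3·53 + 1, so 40⁻¹ ≡ 4 (mod 53).

4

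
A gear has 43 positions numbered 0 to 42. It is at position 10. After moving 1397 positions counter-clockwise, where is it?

32

Dividing 1397 by 43 gives quotient 32 and remainder 21.
(10 − 21) mod 43 = 32.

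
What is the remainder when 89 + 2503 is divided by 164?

Dividing 2503 by 164 gives quotient 15 and remainder 43.
(89 + 43) mod 164 = 132.

132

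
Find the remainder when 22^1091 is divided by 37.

Square-and-reduce mod 37: 22^1≡22, 22^2≡3, 22^4≡9, 22^8≡7, 22^16≡12, 22^32≡33, 22^64≡16, 22^128≡34, 22^256≡9, 22^512≡7, 22^1024≡12.
1091 = 1 + 2 + 64 + 1024, so 22^1091 ≡ 22·3·16·12 ≡ 18 (mod 37).

18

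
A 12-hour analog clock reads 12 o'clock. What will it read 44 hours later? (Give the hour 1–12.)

Dividing 44 by 12 gives quotient 3 and remainder 8.
12 + 8 → 8 on a 12-hour dial.

8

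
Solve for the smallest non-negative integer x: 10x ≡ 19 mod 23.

The inverse of 10 mod 23 is 7 (since 10·7 = 70 ≡ 1).
Multiplying both sides by 7: x ≡ 7·19 = 133 ≡ 18 (mod 23).
Check: 10·18 = 180 = 7·23 + 19.

18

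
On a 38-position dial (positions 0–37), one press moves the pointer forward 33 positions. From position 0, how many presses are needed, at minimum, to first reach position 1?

33·15 = 495 = 13·38 + 1, so 33⁻¹ ≡ 15 (mod 38).

15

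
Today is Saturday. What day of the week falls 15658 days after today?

Friday

15658 = 2236·7 + 6, so 15658 mod 7 = 6.
Saturday + 6 days → Friday.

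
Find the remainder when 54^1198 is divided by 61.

5

By repeated squaring mod 61: 54^1≡54, 54^2≡49, 54^4≡22, 54^8≡57, 54^16≡16, 54^32≡12, 54^64≡22, 54^128≡57, 54^256≡16, 54^512≡12, 54^1024≡22.
1198 = 2 + 4 + 8 + 32 + 128 + 1024, so 54^1198 ≡ 49·22·57·12·57·22 ≡ 5 (mod 61).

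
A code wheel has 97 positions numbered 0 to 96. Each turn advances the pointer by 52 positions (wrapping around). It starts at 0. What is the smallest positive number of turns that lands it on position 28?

8

The inverse of 52 mod 97 is 28 (since 52·28 = 1456 ≡ 1).
Multiplying both sides by 28: x ≡ 28·28 = 784 ≡ 8 (mod 97).
Check: 52·8 = 416 = 4·97 + 28.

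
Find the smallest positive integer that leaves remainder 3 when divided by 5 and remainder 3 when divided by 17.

3

Since 17·3 ≡ 1 (mod 5), take x = 3 + 17·((3−3)·3 mod 5) = 3 + 17·0 = 3.
Check: 3 mod 5 = 3, 3 mod 17 = 3.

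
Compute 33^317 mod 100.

Successive squares of 33 mod 100: 33^1≡33, 33^2≡89, 33^4≡21, 33^8≡41, 33^16≡81, 33^32≡61, 33^64≡21, 33^128≡41, 33^256≡81.
317 = 1 + 4 + 8 + 16 + 32 + 256, so 33^317 ≡ 33·21·41·81·61·81 ≡ 73 (mod 100).

73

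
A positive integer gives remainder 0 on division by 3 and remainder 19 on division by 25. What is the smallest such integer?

69

x ≡ 0 (mod 3) gives x ∈ {0, 3, 6, 9, 12, 15, 18, 21, …}.
The first of these with x mod 25 = 19 is 69.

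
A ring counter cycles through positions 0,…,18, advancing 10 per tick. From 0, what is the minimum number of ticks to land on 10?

10⁻¹ ≡ 2 (mod 19) because 10·2 = 20 = 1·19 + 1.
Multiplying both sides by 2: x ≡ 2·10 = 20 ≡ 1 (mod 19).

1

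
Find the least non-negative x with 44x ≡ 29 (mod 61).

27

44⁻¹ ≡ 43 (mod 61) because 44·43 = 1892 = 31·61 + 1.
Multiplying both sides by 43: x ≡ 43·29 = 1247 ≡ 27 (mod 61).
Check: 44·27 = 1188 = 19·61 + 29.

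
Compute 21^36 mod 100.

21

By repeated squaring mod 100: 21^1≡21, 21^2≡41, 21^4≡81, 21^8≡61, 21^16≡21, 21^32≡41.
36 = 4 + 32, so 21^36 ≡ 81·41 ≡ 21 (mod 100).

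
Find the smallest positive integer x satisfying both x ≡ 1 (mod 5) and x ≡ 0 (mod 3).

6

Since 3·2 ≡ 1 (mod 5), take x = 0 + 3·((1−0)·2 mod 5) = 0 + 3·2 = 6.
Check: 6 mod 5 = 1, 6 mod 3 = 0.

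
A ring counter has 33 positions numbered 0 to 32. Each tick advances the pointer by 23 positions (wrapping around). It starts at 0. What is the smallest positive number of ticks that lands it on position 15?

15

The inverse of 23 mod 33 is 23 (since 23·23 = 529 ≡ 1).
So x ≡ 23·15 = 345 ≡ 15 (mod 33).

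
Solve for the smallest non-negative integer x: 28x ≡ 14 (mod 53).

28⁻¹ ≡ 36 (mod 53) because 28·36 = 1008 = 19·53 + 1.
So x ≡ 36·14 = 504 ≡ 27 (mod 53).
Check: 28·27 = 756 = 14·53 + 14.

27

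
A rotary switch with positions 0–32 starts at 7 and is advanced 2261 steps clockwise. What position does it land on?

24

Dividing 2261 by 33 gives quotient 68 and remainder 17.
(7 + 17) mod 33 = 24.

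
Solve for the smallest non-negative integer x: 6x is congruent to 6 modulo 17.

The inverse of 6 mod 17 is 3 (since 6·3 = 18 ≡ 1).
So x ≡ 3·6 = 18 ≡ 1 (mod 17).
Check: 6·1 = 6 = 0·17 + 6.

1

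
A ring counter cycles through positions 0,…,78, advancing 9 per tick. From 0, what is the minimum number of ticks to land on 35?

39

The inverse of 9 mod 79 is 44 (since 9·44 = 396 ≡ 1).
Multiplying both sides by 44: x ≡ 44·35 = 1540 ≡ 39 (mod 79).
Check: 9·39 = 351 = 4·79 + 35.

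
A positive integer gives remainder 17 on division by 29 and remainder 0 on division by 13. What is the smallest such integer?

Since 13·9 ≡ 1 (mod 29), take x = 0 + 13·((17−0)·9 mod 29) = 0 + 13·8 = 104.
Check: 104 mod 29 = 17, 104 mod 13 = 0.

104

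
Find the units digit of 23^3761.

Last digits of 3^n: 3, 9, 7, 1 (period 4).
3761 mod 4 = 1, so the last digit matches 3^1 = 3.

3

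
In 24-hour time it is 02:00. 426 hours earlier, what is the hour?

8

426 = 17·24 + 18, so 426 mod 24 = 18.
(2 − 18) mod 24 = 8.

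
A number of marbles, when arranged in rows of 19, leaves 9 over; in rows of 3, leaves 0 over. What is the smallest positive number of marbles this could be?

Since 3·13 ≡ 1 (mod 19), take x = 0 + 3·((9−0)·13 mod 19) = 0 + 3·3 = 9.
Check: 9 mod 19 = 9, 9 mod 3 = 0.

9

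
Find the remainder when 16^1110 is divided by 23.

By repeated squaring mod 23: 16^1≡16, 16^2≡3, 16^4≡9, 16^8≡12, 16^16≡6, 16^32≡13, 16^64≡8, 16^128≡18, 16^256≡2, 16^512≡4, 16^1024≡16.
Since 1110 = 2 + 4 + 16 + 64 + 1024 in binary, 16^1110 ≡ 3·9·6·8·16 ≡ 13 (mod 23).

13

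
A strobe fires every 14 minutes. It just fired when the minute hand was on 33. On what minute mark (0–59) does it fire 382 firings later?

41

382·14 = 5348.
5348 − 89·60 = 8, so 5348 ≡ 8 (mod 60).
(33 + 8) mod 60 = 41.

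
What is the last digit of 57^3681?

The units digit of 57^n cycles with period 4: 7, 9, 3, 1, …
3681 mod 4 = 1, so the last digit matches 7^1 = 7.

7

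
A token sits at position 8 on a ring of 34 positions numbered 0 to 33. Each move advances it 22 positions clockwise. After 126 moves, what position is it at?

26

126·22 = 2772.
Dividing 2772 by 34 gives quotient 81 and remainder 18.
(8 + 18) mod 34 = 26.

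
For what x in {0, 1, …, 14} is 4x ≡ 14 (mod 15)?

The inverse of 4 mod 15 is 4 (since 4·4 = 16 ≡ 1).
Multiplying both sides by 4: x ≡ 4·14 = 56 ≡ 11 (mod 15).
Check: 4·11 = 44 = 2·15 + 14.

11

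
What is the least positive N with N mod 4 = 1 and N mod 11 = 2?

x ≡ 1 (mod 4) gives x ∈ {1, 5, 9, 13}.
The first of these with x mod 11 = 2 is 13.

13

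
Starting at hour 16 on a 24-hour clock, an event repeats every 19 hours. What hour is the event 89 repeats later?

3

89·19 = 1691.
Dividing 1691 by 24 gives quotient 70 and remainder 11.
(16 + 11) mod 24 = 3.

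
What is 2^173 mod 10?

2

Powers of 2 mod 10 repeat with period 4: 2, 4, 8, 6.
173 leaves remainder 1 on division by 4, so 2^173 ends in 2.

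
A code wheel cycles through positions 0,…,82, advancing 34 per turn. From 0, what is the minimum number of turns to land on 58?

34⁻¹ ≡ 22 (mod 83) because 34·22 = 748 = 9·83 + 1.
So x ≡ 22·58 = 1276 ≡ 31 (mod 83).
Check: 34·31 = 1054 = 12·83 + 58.

31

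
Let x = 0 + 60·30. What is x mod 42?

60·30 = 1800.
Dividing 1800 by 42 gives quotient 42 and remainder 36.
(0 + 36) mod 42 = 36.

36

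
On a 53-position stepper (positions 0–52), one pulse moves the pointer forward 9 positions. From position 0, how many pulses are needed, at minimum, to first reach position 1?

6

9·6 = 54 = 1·53 + 1, so 9⁻¹ ≡ 6 (mod 53).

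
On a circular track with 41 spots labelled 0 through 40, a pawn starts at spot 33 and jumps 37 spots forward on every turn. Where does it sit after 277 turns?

277·37 = 10249.
10249 − 249·41 = 40, so 10249 ≡ 40 (mod 41).
(33 + 40) mod 41 = 32.

32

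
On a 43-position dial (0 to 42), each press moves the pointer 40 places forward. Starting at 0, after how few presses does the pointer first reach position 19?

8

40⁻¹ ≡ 14 (mod 43) because 40·14 = 560 = 13·43 + 1.
So x ≡ 14·19 = 266 ≡ 8 (mod 43).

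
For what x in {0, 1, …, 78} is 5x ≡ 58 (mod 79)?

The inverse of 5 mod 79 is 16 (since 5·16 = 80 ≡ 1).
Multiplying both sides by 16: x ≡ 16·58 = 928 ≡ 59 (mod 79).
Check: 5·59 = 295 = 3·79 + 58.

59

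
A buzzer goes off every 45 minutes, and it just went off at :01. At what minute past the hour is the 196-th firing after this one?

1

196·45 = 8820.
8820 − 147·60 = 0, so 8820 ≡ 0 (mod 60).
(1 + 0) mod 60 = 1.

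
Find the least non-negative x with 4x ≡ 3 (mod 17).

5

4⁻¹ ≡ 13 (mod 17) because 4·13 = 52 = 3·17 + 1.
Multiplying both sides by 13: x ≡ 13·3 = 39 ≡ 5 (mod 17).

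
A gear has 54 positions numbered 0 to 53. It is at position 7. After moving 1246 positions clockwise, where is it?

1246 mod 54 = 4 (since 23·54 = 1242).
(7 + 4) mod 54 = 11.

11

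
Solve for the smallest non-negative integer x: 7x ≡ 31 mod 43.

29

7⁻¹ ≡ 37 (mod 43) because 7·37 = 259 = 6·43 + 1.
Multiplying both sides by 37: x ≡ 37·31 = 1147 ≡ 29 (mod 43).
Check: 7·29 = 203 = 4·43 + 31.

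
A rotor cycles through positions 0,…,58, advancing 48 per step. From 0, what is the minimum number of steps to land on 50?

33

The inverse of 48 mod 59 is 16 (since 48·16 = 768 ≡ 1).
Multiplying both sides by 16: x ≡ 16·50 = 800 ≡ 33 (mod 59).
Check: 48·33 = 1584 = 26·59 + 50.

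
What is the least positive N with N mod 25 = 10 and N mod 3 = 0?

60

Since 3·17 ≡ 1 (mod 25), take x = 0 + 3·((10−0)·17 mod 25) = 0 + 3·20 = 60.
Check: 60 mod 25 = 10, 60 mod 3 = 0.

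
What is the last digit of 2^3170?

The units digit of 2^n cycles with period 4: 2, 4, 8, 6, …
3170 leaves remainder 2 on division by 4, so 2^3170 ends in 4.

4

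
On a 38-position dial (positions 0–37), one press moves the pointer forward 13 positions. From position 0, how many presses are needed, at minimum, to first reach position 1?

3

38 = 2·13 + 12
13 = 1·12 + 1
12 = 12·1 + 0
Back-substituting gives 13·3 ≡ 1 (mod 38).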